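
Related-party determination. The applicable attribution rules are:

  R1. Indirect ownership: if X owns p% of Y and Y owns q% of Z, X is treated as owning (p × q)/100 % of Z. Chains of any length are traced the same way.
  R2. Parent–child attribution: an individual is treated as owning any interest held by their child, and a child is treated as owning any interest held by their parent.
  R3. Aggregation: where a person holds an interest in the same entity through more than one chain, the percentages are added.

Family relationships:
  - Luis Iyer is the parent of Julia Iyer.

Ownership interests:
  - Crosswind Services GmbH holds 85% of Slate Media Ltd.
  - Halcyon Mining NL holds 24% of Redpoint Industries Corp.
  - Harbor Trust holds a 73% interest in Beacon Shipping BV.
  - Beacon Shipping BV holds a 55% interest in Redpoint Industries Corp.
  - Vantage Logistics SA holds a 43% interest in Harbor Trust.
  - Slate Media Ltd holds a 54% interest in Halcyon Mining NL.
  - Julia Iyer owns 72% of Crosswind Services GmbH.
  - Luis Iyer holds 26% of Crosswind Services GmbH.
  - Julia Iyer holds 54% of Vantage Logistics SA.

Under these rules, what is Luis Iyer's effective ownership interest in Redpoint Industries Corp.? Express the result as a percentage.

20.11851%

By parent–child attribution (R2), Luis Iyer is treated as also owning Julia Iyer's interest in Crosswind Services GmbH, giving 26% + 72% = 98%.
By parent–child attribution (R2), Luis Iyer is treated as owning Julia Iyer's 54% interest in Vantage Logistics SA.
Chain via Crosswind Services GmbH → Slate Media Ltd → Halcyon Mining NL (R1): 98% × 85% × 54% × 24% = 10.79568% of Redpoint Industries Corp.
Chain via Vantage Logistics SA → Harbor Trust → Beacon Shipping BV (R1): 54% × 43% × 73% × 55% = 9.32283% of Redpoint Industries Corp.
Aggregating (R3): 10.79568% + 9.32283% = 20.11851%.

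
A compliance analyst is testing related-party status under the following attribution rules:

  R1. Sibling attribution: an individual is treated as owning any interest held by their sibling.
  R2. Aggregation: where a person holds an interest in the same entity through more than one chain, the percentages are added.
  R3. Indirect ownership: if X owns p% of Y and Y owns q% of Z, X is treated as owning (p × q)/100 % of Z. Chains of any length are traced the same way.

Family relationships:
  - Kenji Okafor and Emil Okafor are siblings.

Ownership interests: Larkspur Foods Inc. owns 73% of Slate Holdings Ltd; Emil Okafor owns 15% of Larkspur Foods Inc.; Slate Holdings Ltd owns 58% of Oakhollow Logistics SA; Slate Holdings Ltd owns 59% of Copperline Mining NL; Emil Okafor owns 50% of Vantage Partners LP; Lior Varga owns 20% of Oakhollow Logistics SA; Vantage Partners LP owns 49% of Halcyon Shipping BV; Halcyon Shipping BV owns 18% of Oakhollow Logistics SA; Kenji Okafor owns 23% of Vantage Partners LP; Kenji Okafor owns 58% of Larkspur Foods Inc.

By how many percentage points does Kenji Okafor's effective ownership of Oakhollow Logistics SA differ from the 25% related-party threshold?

By sibling attribution (R1), Kenji Okafor is treated as also owning Emil Okafor's interest in Larkspur Foods Inc, giving 58% + 15% = 73%.
By sibling attribution (R1), Kenji Okafor is treated as also owning Emil Okafor's interest in Vantage Partners LP, giving 23% + 50% = 73%.
Chain via Larkspur Foods Inc. → Slate Holdings Ltd (R3): 73% × 73% × 58% = 30.9082% of Oakhollow Logistics SA.
Chain via Vantage Partners LP → Halcyon Shipping BV (R3): 73% × 49% × 18% = 6.4386% of Oakhollow Logistics SA.
Aggregating (R2): 30.9082% + 6.4386% = 37.3468%.
37.3468% exceeds the 25% threshold by 12.3468 percentage points.

12.3468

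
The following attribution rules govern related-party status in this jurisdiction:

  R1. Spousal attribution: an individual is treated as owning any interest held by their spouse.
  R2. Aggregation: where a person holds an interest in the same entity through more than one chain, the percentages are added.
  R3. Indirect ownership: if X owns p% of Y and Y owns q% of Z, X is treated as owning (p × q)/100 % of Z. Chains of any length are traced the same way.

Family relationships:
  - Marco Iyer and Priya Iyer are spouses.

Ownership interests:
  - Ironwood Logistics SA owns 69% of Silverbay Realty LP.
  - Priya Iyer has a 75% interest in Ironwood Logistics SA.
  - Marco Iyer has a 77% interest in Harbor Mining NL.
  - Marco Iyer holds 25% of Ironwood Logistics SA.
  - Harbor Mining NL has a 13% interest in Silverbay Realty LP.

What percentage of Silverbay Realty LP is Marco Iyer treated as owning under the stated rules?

By spousal attribution (R1), Marco Iyer is treated as also owning Priya Iyer's interest in Ironwood Logistics SA, giving 25% + 75% = 100%.
Chain via Harbor Mining NL (R3): 77% × 13% = 10.01% of Silverbay Realty LP.
Chain via Ironwood Logistics SA (R3): 100% × 69% = 69% of Silverbay Realty LP.
Aggregating (R2): 10.01% + 69% = 79.01%.

79.01%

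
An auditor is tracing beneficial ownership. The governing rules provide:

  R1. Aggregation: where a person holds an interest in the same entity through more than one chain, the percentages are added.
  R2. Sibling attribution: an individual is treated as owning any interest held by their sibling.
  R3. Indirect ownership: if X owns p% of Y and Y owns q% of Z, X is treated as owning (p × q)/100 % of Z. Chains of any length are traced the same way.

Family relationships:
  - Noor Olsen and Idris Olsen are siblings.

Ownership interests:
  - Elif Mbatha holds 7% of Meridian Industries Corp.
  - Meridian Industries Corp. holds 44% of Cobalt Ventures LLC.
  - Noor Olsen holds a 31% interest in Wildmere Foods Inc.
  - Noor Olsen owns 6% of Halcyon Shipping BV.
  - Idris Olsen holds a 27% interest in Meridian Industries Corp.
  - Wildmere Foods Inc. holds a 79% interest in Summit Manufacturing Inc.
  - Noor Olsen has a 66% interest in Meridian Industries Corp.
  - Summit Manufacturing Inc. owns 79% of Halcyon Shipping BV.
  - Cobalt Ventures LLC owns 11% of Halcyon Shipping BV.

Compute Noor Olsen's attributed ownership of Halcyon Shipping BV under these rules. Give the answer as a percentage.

By sibling attribution (R2), Noor Olsen is treated as also owning Idris Olsen's interest in Meridian Industries Corp, giving 66% + 27% = 93%.
Chain via Wildmere Foods Inc. → Summit Manufacturing Inc. (R3): 31% × 79% × 79% = 19.3471% of Halcyon Shipping BV.
Chain via Meridian Industries Corp. → Cobalt Ventures LLC (R3): 93% × 44% × 11% = 4.5012% of Halcyon Shipping BV.
Direct interest in Halcyon Shipping BV: 6%.
Aggregating (R1): 19.3471% + 4.5012% + 6% = 29.8483%.

29.8483%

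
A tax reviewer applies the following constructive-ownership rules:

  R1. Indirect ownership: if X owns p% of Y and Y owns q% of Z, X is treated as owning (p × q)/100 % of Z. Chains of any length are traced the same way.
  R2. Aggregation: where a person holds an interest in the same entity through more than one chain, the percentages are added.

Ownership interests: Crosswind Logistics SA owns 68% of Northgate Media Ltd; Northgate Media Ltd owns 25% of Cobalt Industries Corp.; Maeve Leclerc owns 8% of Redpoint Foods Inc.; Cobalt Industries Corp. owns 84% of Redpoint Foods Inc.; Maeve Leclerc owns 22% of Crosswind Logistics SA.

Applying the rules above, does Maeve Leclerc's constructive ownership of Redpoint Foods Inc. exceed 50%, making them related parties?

Chain via Crosswind Logistics SA → Northgate Media Ltd → Cobalt Industries Corp. (R1): 22% × 68% × 25% × 84% = 3.1416% of Redpoint Foods Inc.
Direct interest in Redpoint Foods Inc: 8%.
Aggregating (R2): 3.1416% + 8% = 11.1416%.
11.1416% does not exceed the 50% threshold, so Maeve is not a related party to Redpoint Foods Inc.

No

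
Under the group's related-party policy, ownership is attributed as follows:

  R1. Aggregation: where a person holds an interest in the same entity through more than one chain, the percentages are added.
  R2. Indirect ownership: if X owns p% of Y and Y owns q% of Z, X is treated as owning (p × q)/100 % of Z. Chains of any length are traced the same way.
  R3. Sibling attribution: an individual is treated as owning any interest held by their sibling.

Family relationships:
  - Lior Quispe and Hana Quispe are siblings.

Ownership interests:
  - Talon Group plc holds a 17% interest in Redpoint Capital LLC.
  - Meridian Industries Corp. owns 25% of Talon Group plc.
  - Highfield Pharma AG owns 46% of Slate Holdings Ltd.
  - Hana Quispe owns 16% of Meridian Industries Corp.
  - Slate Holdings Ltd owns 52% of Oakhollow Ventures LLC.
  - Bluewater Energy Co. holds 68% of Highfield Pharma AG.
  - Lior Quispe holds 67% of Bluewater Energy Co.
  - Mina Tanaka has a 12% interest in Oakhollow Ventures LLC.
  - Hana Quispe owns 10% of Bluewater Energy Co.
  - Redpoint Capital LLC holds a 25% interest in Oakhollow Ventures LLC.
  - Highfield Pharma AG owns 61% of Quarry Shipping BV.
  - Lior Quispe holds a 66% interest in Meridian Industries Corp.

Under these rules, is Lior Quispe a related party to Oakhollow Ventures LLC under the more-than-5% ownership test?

Yes

By sibling attribution (R3), Lior Quispe is treated as also owning Hana Quispe's interest in Meridian Industries Corp, giving 66% + 16% = 82%.
By sibling attribution (R3), Lior Quispe is treated as also owning Hana Quispe's interest in Bluewater Energy Co, giving 67% + 10% = 77%.
Chain via Meridian Industries Corp. → Talon Group plc → Redpoint Capital LLC (R2): 82% × 25% × 17% × 25% = 0.87125% of Oakhollow Ventures LLC.
Chain via Bluewater Energy Co. → Highfield Pharma AG → Slate Holdings Ltd (R2): 77% × 68% × 46% × 52% = 12.524512% of Oakhollow Ventures LLC.
Aggregating (R1): 0.87125% + 12.524512% = 13.395762%.
13.395762% exceeds the 5% threshold, so Lior is a related party to Oakhollow Ventures LLC.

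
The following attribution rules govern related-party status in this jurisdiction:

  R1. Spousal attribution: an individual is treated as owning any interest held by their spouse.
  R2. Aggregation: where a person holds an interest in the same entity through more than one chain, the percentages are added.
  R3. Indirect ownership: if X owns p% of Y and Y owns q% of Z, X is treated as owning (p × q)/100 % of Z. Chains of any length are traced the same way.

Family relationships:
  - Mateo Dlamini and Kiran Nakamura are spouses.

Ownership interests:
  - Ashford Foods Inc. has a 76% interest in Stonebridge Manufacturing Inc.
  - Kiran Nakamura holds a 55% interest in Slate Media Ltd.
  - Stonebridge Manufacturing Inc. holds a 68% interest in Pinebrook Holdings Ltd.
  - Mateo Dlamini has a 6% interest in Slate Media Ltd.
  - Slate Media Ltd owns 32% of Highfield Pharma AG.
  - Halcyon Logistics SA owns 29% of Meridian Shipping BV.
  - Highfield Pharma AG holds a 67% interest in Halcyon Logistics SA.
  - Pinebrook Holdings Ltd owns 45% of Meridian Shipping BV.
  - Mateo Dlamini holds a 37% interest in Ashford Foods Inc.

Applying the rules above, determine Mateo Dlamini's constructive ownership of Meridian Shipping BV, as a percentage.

By spousal attribution (R1), Mateo Dlamini is treated as also owning Kiran Nakamura's interest in Slate Media Ltd, giving 6% + 55% = 61%.
Chain via Slate Media Ltd → Highfield Pharma AG → Halcyon Logistics SA (R3): 61% × 32% × 67% × 29% = 3.792736% of Meridian Shipping BV.
Chain via Ashford Foods Inc. → Stonebridge Manufacturing Inc. → Pinebrook Holdings Ltd (R3): 37% × 76% × 68% × 45% = 8.60472% of Meridian Shipping BV.
Aggregating (R2): 3.792736% + 8.60472% = 12.397456%.

12.397456%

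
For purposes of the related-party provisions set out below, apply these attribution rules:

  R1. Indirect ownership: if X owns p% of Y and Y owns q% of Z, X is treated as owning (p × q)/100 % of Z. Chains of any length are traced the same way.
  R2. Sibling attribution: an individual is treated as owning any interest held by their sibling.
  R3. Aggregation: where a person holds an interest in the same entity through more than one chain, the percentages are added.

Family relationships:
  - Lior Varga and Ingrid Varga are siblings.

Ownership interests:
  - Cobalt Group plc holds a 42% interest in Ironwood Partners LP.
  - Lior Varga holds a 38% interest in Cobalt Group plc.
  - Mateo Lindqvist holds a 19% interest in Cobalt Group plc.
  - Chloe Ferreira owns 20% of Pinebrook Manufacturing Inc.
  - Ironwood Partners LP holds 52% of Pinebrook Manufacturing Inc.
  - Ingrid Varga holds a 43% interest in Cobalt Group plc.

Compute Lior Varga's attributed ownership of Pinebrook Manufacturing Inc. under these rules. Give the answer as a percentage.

By sibling attribution (R2), Lior Varga is treated as also owning Ingrid Varga's interest in Cobalt Group plc, giving 38% + 43% = 81%.
Chain via Cobalt Group plc → Ironwood Partners LP (R1): 81% × 42% × 52% = 17.6904% of Pinebrook Manufacturing Inc.

17.6904%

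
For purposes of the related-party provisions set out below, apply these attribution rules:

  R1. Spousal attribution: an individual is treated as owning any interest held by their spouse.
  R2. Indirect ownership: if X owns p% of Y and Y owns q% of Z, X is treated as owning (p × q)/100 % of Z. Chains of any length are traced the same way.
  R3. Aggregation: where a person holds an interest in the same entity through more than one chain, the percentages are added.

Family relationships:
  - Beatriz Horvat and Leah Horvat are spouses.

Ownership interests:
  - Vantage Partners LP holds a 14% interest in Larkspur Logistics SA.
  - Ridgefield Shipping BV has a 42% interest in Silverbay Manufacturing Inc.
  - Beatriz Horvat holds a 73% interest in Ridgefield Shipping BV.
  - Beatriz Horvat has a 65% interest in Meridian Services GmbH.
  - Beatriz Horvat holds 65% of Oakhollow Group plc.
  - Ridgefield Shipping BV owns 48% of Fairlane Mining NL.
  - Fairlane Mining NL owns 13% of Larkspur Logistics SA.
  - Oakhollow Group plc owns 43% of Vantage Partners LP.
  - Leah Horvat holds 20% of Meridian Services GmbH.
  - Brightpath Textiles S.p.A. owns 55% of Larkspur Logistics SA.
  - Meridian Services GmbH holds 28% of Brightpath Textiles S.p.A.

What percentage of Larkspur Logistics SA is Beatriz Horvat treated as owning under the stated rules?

21.5582%

By spousal attribution (R1), Beatriz Horvat is treated as also owning Leah Horvat's interest in Meridian Services GmbH, giving 65% + 20% = 85%.
Chain via Ridgefield Shipping BV → Fairlane Mining NL (R2): 73% × 48% × 13% = 4.5552% of Larkspur Logistics SA.
Chain via Meridian Services GmbH → Brightpath Textiles S.p.A. (R2): 85% × 28% × 55% = 13.09% of Larkspur Logistics SA.
Chain via Oakhollow Group plc → Vantage Partners LP (R2): 65% × 43% × 14% = 3.913% of Larkspur Logistics SA.
Aggregating (R3): 4.5552% + 13.09% + 3.913% = 21.5582%.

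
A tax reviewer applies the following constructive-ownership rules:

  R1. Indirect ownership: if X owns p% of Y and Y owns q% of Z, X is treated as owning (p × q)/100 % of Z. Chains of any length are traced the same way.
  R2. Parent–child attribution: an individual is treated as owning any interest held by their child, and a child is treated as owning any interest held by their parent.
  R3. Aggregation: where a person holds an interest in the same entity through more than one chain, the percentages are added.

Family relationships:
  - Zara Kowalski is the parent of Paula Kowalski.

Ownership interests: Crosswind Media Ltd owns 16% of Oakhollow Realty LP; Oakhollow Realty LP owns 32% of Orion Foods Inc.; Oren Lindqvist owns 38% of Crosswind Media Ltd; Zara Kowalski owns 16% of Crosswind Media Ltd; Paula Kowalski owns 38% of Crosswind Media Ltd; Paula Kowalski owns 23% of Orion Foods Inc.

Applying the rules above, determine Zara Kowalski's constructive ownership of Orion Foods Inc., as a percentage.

25.7648%

By parent–child attribution (R2), Zara Kowalski is treated as also owning Paula Kowalski's interest in Crosswind Media Ltd, giving 16% + 38% = 54%.
By parent–child attribution (R2), Zara Kowalski is treated as owning Paula Kowalski's 23% interest in Orion Foods Inc.
Chain via Crosswind Media Ltd → Oakhollow Realty LP (R1): 54% × 16% × 32% = 2.7648% of Orion Foods Inc.
Direct interest in Orion Foods Inc: 23%.
Aggregating (R3): 2.7648% + 23% = 25.7648%.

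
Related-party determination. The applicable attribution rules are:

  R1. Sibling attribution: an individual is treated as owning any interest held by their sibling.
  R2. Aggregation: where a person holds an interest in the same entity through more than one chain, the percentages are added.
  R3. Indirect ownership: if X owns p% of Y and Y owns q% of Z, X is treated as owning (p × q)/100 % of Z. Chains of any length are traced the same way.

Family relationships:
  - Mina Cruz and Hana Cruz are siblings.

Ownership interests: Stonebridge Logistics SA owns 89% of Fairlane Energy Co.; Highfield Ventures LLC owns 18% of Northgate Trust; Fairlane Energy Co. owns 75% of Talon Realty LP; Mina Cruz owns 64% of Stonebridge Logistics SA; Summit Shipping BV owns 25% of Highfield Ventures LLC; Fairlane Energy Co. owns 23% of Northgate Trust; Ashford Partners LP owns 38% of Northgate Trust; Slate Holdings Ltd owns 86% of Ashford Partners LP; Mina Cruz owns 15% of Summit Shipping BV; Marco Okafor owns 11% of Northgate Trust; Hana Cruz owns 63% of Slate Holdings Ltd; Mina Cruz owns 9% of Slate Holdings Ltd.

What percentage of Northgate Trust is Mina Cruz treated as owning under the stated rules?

By sibling attribution (R1), Mina Cruz is treated as also owning Hana Cruz's interest in Slate Holdings Ltd, giving 9% + 63% = 72%.
Chain via Summit Shipping BV → Highfield Ventures LLC (R3): 15% × 25% × 18% = 0.675% of Northgate Trust.
Chain via Slate Holdings Ltd → Ashford Partners LP (R3): 72% × 86% × 38% = 23.5296% of Northgate Trust.
Chain via Stonebridge Logistics SA → Fairlane Energy Co. (R3): 64% × 89% × 23% = 13.1008% of Northgate Trust.
Aggregating (R2): 0.675% + 23.5296% + 13.1008% = 37.3054%.

37.3054%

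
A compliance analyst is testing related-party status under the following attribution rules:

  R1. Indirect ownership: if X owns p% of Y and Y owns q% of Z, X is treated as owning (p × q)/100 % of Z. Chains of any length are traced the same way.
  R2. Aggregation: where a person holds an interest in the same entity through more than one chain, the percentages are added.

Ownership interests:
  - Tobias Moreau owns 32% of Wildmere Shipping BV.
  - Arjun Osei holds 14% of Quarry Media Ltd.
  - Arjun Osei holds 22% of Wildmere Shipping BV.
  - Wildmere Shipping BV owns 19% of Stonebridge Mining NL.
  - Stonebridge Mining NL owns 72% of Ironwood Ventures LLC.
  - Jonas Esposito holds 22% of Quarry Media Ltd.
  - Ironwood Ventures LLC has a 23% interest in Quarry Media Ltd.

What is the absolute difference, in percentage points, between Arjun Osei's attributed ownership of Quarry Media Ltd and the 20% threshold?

5.307792

Chain via Wildmere Shipping BV → Stonebridge Mining NL → Ironwood Ventures LLC (R1): 22% × 19% × 72% × 23% = 0.692208% of Quarry Media Ltd.
Direct interest in Quarry Media Ltd: 14%.
Aggregating (R2): 0.692208% + 14% = 14.692208%.
14.692208% falls short of the 20% threshold by 5.307792 percentage points.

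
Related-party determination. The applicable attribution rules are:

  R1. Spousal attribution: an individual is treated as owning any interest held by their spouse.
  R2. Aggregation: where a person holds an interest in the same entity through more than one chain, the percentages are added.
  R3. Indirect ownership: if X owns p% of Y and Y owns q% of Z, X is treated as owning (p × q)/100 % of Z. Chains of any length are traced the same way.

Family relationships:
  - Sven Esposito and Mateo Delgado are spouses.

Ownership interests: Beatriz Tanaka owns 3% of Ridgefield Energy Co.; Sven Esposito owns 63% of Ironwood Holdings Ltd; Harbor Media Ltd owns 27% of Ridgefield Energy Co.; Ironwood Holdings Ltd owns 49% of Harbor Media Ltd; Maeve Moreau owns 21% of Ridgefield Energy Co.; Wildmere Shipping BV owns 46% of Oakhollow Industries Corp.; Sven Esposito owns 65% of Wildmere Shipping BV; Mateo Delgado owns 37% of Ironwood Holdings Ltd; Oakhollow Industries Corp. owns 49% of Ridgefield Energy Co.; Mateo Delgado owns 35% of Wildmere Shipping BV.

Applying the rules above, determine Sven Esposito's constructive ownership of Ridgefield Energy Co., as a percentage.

By spousal attribution (R1), Sven Esposito is treated as also owning Mateo Delgado's interest in Wildmere Shipping BV, giving 65% + 35% = 100%.
By spousal attribution (R1), Sven Esposito is treated as also owning Mateo Delgado's interest in Ironwood Holdings Ltd, giving 63% + 37% = 100%.
Chain via Wildmere Shipping BV → Oakhollow Industries Corp. (R3): 100% × 46% × 49% = 22.54% of Ridgefield Energy Co.
Chain via Ironwood Holdings Ltd → Harbor Media Ltd (R3): 100% × 49% × 27% = 13.23% of Ridgefield Energy Co.
Aggregating (R2): 22.54% + 13.23% = 35.77%.

35.77%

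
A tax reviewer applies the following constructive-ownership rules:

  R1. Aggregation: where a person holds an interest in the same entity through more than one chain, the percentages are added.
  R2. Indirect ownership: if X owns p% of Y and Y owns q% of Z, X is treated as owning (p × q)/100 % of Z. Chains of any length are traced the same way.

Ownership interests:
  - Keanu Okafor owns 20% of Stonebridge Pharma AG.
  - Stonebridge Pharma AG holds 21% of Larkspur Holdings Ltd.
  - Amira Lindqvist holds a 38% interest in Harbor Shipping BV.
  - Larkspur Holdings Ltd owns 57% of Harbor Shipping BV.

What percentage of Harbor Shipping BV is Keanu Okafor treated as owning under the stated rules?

2.394%

Chain via Stonebridge Pharma AG → Larkspur Holdings Ltd (R2): 20% × 21% × 57% = 2.394% of Harbor Shipping BV.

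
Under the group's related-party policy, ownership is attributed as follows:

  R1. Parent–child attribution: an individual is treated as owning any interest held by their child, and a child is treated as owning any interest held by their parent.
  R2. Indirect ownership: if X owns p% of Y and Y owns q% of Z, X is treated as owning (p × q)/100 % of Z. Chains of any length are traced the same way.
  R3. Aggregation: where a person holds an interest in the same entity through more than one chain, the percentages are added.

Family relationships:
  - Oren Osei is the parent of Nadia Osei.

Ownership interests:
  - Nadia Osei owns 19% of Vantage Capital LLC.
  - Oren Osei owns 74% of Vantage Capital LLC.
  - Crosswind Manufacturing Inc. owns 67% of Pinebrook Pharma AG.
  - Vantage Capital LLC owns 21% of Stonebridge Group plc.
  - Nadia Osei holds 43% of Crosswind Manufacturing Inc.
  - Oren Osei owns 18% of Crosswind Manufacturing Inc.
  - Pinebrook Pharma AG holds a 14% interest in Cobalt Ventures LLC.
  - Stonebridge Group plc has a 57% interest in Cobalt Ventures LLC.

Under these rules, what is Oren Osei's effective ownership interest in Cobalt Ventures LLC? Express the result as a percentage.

By parent–child attribution (R1), Oren Osei is treated as also owning Nadia Osei's interest in Crosswind Manufacturing Inc, giving 18% + 43% = 61%.
By parent–child attribution (R1), Oren Osei is treated as also owning Nadia Osei's interest in Vantage Capital LLC, giving 74% + 19% = 93%.
Chain via Crosswind Manufacturing Inc. → Pinebrook Pharma AG (R2): 61% × 67% × 14% = 5.7218% of Cobalt Ventures LLC.
Chain via Vantage Capital LLC → Stonebridge Group plc (R2): 93% × 21% × 57% = 11.1321% of Cobalt Ventures LLC.
Aggregating (R3): 5.7218% + 11.1321% = 16.8539%.

16.8539%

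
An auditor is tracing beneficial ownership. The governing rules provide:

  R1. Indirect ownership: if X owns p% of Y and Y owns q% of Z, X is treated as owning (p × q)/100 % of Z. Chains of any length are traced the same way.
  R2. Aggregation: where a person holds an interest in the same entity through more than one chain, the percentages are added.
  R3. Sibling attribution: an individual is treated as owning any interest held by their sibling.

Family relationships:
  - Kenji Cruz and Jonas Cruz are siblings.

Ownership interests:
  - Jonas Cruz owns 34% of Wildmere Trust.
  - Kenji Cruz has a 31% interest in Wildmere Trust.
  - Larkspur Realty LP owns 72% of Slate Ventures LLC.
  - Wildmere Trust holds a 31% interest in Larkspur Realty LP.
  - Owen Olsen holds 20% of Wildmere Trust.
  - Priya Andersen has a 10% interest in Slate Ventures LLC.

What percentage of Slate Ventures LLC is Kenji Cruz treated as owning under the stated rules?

14.508%

By sibling attribution (R3), Kenji Cruz is treated as also owning Jonas Cruz's interest in Wildmere Trust, giving 31% + 34% = 65%.
Chain via Wildmere Trust → Larkspur Realty LP (R1): 65% × 31% × 72% = 14.508% of Slate Ventures LLC.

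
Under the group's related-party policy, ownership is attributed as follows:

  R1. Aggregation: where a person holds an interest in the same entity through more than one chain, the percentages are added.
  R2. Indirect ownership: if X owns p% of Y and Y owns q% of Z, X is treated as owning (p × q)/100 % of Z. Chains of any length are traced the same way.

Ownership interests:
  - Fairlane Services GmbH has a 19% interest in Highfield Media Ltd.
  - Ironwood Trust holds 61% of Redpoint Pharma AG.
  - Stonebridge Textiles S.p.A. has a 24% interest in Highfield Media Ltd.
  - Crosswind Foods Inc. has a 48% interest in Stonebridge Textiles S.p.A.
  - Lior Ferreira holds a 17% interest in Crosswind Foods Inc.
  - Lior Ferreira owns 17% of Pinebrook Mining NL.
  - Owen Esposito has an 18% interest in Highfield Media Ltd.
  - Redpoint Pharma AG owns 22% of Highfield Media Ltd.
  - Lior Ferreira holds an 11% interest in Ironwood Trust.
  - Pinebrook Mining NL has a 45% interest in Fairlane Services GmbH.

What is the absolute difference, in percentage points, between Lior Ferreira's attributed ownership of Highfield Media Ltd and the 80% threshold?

75.1119

Chain via Crosswind Foods Inc. → Stonebridge Textiles S.p.A. (R2): 17% × 48% × 24% = 1.9584% of Highfield Media Ltd.
Chain via Pinebrook Mining NL → Fairlane Services GmbH (R2): 17% × 45% × 19% = 1.4535% of Highfield Media Ltd.
Chain via Ironwood Trust → Redpoint Pharma AG (R2): 11% × 61% × 22% = 1.4762% of Highfield Media Ltd.
Aggregating (R1): 1.9584% + 1.4535% + 1.4762% = 4.8881%.
4.8881% falls short of the 80% threshold by 75.1119 percentage points.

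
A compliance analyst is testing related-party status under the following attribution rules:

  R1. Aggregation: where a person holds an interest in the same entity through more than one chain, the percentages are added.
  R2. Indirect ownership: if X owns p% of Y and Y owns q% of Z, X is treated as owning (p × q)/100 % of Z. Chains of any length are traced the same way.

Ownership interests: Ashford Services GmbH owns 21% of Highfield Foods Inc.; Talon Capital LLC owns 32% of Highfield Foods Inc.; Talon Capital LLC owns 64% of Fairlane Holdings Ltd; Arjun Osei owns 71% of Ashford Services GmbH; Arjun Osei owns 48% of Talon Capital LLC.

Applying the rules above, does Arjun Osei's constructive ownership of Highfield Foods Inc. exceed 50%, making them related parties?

No

Chain via Ashford Services GmbH (R2): 71% × 21% = 14.91% of Highfield Foods Inc.
Chain via Talon Capital LLC (R2): 48% × 32% = 15.36% of Highfield Foods Inc.
Aggregating (R1): 14.91% + 15.36% = 30.27%.
30.27% does not exceed the 50% threshold, so Arjun is not a related party to Highfield Foods Inc.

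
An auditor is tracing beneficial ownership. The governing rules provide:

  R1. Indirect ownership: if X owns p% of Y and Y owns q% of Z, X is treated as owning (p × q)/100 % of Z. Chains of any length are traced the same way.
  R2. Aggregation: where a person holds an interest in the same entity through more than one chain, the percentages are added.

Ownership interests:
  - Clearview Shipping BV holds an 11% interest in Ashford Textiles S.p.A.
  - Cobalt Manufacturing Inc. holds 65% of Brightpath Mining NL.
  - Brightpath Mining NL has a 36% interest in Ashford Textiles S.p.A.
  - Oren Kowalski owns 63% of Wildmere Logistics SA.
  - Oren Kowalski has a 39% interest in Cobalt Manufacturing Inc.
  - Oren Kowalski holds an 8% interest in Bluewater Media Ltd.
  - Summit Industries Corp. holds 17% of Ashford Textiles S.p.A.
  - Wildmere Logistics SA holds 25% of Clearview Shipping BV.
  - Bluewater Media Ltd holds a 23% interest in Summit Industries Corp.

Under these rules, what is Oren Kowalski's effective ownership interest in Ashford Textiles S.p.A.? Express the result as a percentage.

Chain via Cobalt Manufacturing Inc. → Brightpath Mining NL (R1): 39% × 65% × 36% = 9.126% of Ashford Textiles S.p.A.
Chain via Bluewater Media Ltd → Summit Industries Corp. (R1): 8% × 23% × 17% = 0.3128% of Ashford Textiles S.p.A.
Chain via Wildmere Logistics SA → Clearview Shipping BV (R1): 63% × 25% × 11% = 1.7325% of Ashford Textiles S.p.A.
Aggregating (R2): 9.126% + 0.3128% + 1.7325% = 11.1713%.

11.1713%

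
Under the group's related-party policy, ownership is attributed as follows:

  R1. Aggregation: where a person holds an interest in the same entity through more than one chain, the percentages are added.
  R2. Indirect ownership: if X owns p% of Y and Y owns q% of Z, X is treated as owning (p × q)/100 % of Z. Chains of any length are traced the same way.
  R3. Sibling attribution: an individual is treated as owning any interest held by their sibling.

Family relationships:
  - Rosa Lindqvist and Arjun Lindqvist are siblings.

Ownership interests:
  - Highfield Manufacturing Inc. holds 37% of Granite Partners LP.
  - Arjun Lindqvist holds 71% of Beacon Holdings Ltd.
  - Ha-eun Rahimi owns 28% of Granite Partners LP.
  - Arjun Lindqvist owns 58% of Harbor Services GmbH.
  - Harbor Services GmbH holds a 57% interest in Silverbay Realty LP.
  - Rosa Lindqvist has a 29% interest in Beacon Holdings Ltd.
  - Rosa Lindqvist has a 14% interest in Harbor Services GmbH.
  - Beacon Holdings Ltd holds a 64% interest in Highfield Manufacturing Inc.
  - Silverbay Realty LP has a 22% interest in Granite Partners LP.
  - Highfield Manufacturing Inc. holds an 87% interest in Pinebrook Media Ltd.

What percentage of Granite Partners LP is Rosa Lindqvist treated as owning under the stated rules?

32.7088%

By sibling attribution (R3), Rosa Lindqvist is treated as also owning Arjun Lindqvist's interest in Harbor Services GmbH, giving 14% + 58% = 72%.
By sibling attribution (R3), Rosa Lindqvist is treated as also owning Arjun Lindqvist's interest in Beacon Holdings Ltd, giving 29% + 71% = 100%.
Chain via Harbor Services GmbH → Silverbay Realty LP (R2): 72% × 57% × 22% = 9.0288% of Granite Partners LP.
Chain via Beacon Holdings Ltd → Highfield Manufacturing Inc. (R2): 100% × 64% × 37% = 23.68% of Granite Partners LP.
Aggregating (R1): 9.0288% + 23.68% = 32.7088%.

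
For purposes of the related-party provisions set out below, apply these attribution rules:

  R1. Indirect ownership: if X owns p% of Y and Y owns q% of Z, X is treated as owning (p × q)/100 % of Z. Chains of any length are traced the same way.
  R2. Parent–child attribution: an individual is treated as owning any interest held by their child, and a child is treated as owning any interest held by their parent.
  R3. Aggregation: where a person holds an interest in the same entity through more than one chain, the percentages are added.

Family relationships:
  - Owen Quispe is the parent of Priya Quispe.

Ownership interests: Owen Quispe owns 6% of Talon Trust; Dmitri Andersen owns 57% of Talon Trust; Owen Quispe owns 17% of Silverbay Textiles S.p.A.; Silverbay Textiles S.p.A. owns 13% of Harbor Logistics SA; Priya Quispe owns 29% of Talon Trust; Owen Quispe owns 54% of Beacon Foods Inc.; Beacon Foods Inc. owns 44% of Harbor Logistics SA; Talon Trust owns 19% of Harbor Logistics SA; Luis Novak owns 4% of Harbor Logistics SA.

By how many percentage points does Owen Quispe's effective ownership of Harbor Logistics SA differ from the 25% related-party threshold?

By parent–child attribution (R2), Owen Quispe is treated as also owning Priya Quispe's interest in Talon Trust, giving 6% + 29% = 35%.
Chain via Silverbay Textiles S.p.A. (R1): 17% × 13% = 2.21% of Harbor Logistics SA.
Chain via Talon Trust (R1): 35% × 19% = 6.65% of Harbor Logistics SA.
Chain via Beacon Foods Inc. (R1): 54% × 44% = 23.76% of Harbor Logistics SA.
Aggregating (R3): 2.21% + 6.65% + 23.76% = 32.62%.
32.62% exceeds the 25% threshold by 7.62 percentage points.

7.62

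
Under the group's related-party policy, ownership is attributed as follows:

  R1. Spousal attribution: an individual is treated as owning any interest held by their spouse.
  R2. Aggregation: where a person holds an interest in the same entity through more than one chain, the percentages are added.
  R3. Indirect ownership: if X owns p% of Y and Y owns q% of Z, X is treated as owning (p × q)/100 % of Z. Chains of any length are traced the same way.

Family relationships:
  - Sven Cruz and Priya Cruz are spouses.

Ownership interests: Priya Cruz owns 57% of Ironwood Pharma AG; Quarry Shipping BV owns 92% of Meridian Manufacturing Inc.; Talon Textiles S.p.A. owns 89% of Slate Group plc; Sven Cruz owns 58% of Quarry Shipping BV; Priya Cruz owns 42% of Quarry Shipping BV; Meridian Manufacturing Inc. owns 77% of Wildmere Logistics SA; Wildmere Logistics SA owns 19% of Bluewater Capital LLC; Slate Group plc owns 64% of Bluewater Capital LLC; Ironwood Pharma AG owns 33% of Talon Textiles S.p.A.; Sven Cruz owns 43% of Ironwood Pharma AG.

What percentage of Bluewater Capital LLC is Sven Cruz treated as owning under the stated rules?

By spousal attribution (R1), Sven Cruz is treated as also owning Priya Cruz's interest in Quarry Shipping BV, giving 58% + 42% = 100%.
By spousal attribution (R1), Sven Cruz is treated as also owning Priya Cruz's interest in Ironwood Pharma AG, giving 43% + 57% = 100%.
Chain via Quarry Shipping BV → Meridian Manufacturing Inc. → Wildmere Logistics SA (R3): 100% × 92% × 77% × 19% = 13.4596% of Bluewater Capital LLC.
Chain via Ironwood Pharma AG → Talon Textiles S.p.A. → Slate Group plc (R3): 100% × 33% × 89% × 64% = 18.7968% of Bluewater Capital LLC.
Aggregating (R2): 13.4596% + 18.7968% = 32.2564%.

32.2564%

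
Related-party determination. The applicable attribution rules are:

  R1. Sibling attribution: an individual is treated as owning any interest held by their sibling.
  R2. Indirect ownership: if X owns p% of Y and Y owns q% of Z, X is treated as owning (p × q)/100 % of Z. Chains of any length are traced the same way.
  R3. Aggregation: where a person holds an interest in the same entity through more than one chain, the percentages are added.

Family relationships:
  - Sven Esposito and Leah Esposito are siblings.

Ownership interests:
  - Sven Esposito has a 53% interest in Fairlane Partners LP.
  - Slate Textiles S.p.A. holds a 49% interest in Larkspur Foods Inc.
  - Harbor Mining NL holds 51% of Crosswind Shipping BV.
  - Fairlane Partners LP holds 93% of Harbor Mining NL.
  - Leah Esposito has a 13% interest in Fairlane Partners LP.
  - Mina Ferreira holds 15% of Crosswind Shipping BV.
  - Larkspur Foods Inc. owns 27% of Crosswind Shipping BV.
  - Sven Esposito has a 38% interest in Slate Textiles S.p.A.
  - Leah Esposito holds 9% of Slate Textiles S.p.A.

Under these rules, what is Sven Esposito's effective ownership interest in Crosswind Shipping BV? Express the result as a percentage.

By sibling attribution (R1), Sven Esposito is treated as also owning Leah Esposito's interest in Slate Textiles S.p.A, giving 38% + 9% = 47%.
By sibling attribution (R1), Sven Esposito is treated as also owning Leah Esposito's interest in Fairlane Partners LP, giving 53% + 13% = 66%.
Chain via Slate Textiles S.p.A. → Larkspur Foods Inc. (R2): 47% × 49% × 27% = 6.2181% of Crosswind Shipping BV.
Chain via Fairlane Partners LP → Harbor Mining NL (R2): 66% × 93% × 51% = 31.3038% of Crosswind Shipping BV.
Aggregating (R3): 6.2181% + 31.3038% = 37.5219%.

37.5219%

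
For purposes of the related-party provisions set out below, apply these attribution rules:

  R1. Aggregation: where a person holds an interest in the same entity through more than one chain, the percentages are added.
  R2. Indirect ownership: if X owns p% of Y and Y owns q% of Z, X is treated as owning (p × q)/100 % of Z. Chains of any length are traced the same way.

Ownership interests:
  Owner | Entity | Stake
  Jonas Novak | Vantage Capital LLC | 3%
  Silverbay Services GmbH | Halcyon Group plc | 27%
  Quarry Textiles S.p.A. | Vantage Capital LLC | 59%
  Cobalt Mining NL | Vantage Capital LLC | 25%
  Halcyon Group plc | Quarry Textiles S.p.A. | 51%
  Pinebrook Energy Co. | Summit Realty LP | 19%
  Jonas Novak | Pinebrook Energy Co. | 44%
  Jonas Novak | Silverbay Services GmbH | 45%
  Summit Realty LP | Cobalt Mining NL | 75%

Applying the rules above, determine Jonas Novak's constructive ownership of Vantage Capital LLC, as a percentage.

Chain via Silverbay Services GmbH → Halcyon Group plc → Quarry Textiles S.p.A. (R2): 45% × 27% × 51% × 59% = 3.655935% of Vantage Capital LLC.
Chain via Pinebrook Energy Co. → Summit Realty LP → Cobalt Mining NL (R2): 44% × 19% × 75% × 25% = 1.5675% of Vantage Capital LLC.
Direct interest in Vantage Capital LLC: 3%.
Aggregating (R1): 3.655935% + 1.5675% + 3% = 8.223435%.

8.223435%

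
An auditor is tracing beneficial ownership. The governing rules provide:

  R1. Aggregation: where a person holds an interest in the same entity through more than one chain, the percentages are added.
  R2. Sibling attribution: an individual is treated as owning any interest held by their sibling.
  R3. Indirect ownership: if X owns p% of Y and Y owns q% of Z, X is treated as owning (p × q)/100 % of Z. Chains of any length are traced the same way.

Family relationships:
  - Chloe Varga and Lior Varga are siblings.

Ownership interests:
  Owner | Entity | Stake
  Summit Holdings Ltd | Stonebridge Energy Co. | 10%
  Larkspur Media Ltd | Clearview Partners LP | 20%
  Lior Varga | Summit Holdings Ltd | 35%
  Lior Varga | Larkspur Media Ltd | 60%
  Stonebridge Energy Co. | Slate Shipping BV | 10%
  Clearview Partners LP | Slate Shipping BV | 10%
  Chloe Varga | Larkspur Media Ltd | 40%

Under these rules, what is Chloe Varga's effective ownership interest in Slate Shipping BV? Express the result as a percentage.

By sibling attribution (R2), Chloe Varga is treated as also owning Lior Varga's interest in Larkspur Media Ltd, giving 40% + 60% = 100%.
By sibling attribution (R2), Chloe Varga is treated as owning Lior Varga's 35% interest in Summit Holdings Ltd.
Chain via Larkspur Media Ltd → Clearview Partners LP (R3): 100% × 20% × 10% = 2% of Slate Shipping BV.
Chain via Summit Holdings Ltd → Stonebridge Energy Co. (R3): 35% × 10% × 10% = 0.35% of Slate Shipping BV.
Aggregating (R1): 2% + 0.35% = 2.35%.

2.35%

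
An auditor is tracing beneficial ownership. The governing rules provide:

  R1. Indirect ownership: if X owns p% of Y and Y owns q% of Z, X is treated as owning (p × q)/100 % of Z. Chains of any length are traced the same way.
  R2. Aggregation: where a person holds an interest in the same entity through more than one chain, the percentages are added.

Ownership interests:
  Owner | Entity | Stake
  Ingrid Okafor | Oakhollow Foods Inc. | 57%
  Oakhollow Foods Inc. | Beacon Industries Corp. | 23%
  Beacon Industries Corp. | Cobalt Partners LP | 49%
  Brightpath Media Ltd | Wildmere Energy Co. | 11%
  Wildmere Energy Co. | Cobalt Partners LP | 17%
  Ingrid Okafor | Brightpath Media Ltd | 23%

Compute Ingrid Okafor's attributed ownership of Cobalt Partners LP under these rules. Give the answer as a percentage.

Chain via Oakhollow Foods Inc. → Beacon Industries Corp. (R1): 57% × 23% × 49% = 6.4239% of Cobalt Partners LP.
Chain via Brightpath Media Ltd → Wildmere Energy Co. (R1): 23% × 11% × 17% = 0.4301% of Cobalt Partners LP.
Aggregating (R2): 6.4239% + 0.4301% = 6.854%.

6.854%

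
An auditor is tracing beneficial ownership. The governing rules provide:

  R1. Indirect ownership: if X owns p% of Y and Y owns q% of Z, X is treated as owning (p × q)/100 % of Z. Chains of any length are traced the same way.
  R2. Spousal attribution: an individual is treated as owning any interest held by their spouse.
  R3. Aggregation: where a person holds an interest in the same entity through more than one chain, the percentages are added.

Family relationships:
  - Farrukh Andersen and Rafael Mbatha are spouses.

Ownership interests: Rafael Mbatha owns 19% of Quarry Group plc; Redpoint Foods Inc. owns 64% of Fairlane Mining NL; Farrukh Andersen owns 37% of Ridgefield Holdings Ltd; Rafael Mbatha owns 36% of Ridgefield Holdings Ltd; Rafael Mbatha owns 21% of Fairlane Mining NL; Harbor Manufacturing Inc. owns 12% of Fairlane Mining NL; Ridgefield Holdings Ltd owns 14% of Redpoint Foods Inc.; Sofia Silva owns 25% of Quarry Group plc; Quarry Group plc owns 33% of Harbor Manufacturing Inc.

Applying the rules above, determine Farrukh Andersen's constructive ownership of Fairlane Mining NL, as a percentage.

28.2932%

By spousal attribution (R2), Farrukh Andersen is treated as also owning Rafael Mbatha's interest in Ridgefield Holdings Ltd, giving 37% + 36% = 73%.
By spousal attribution (R2), Farrukh Andersen is treated as owning Rafael Mbatha's 19% interest in Quarry Group plc.
By spousal attribution (R2), Farrukh Andersen is treated as owning Rafael Mbatha's 21% interest in Fairlane Mining NL.
Chain via Ridgefield Holdings Ltd → Redpoint Foods Inc. (R1): 73% × 14% × 64% = 6.5408% of Fairlane Mining NL.
Chain via Quarry Group plc → Harbor Manufacturing Inc. (R1): 19% × 33% × 12% = 0.7524% of Fairlane Mining NL.
Direct interest in Fairlane Mining NL: 21%.
Aggregating (R3): 6.5408% + 0.7524% + 21% = 28.2932%.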